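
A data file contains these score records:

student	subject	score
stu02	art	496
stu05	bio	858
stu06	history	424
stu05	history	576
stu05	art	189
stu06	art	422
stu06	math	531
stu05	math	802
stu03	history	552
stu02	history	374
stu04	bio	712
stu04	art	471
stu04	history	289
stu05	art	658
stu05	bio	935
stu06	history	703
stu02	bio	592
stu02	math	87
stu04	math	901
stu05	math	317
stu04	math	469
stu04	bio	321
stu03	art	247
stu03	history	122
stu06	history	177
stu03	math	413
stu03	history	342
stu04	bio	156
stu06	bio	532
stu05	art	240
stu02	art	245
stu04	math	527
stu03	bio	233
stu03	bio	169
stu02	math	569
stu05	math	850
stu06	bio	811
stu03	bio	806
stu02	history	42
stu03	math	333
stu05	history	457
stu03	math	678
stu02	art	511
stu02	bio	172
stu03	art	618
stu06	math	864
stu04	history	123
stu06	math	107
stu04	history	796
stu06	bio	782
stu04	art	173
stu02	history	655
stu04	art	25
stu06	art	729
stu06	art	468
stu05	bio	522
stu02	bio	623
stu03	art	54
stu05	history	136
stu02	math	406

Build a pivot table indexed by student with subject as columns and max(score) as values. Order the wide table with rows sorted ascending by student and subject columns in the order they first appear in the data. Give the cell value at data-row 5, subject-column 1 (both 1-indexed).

729

With rows sorted ascending by student, row 5 is student=stu06. subject columns in first-appearance order: art, bio, history, math; column 1 is art.
Long rows with student=stu06, subject=art: max(422, 729, 468) = 729.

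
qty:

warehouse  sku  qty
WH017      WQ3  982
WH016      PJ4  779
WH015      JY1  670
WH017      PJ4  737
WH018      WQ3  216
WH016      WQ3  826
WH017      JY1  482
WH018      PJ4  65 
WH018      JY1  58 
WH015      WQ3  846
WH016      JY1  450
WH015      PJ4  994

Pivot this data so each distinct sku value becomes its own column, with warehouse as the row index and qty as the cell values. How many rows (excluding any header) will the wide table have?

4

4 distinct warehouse values → 4 rows.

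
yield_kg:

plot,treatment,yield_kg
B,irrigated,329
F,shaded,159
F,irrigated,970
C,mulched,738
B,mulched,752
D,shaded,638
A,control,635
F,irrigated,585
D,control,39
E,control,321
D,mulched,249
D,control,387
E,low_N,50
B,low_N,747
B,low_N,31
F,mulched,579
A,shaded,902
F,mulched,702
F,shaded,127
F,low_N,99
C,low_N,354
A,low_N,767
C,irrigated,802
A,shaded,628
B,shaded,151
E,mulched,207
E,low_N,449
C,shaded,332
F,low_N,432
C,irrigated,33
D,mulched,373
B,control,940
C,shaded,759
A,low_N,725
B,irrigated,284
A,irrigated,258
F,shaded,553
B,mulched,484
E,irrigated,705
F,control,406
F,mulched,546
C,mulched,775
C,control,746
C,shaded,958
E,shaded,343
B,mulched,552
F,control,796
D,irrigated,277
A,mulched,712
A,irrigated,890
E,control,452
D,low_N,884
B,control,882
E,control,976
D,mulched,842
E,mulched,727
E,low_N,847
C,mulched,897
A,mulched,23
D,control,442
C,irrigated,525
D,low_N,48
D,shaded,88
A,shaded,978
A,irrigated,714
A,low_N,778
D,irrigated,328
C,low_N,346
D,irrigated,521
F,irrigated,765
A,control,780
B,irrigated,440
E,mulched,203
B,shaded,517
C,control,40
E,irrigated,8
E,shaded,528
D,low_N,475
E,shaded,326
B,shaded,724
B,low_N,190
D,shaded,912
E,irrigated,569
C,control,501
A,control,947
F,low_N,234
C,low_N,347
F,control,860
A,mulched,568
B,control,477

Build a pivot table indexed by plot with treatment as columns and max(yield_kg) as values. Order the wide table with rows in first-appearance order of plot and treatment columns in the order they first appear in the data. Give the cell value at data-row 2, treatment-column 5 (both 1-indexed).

432

With rows in first-appearance order of plot, row 2 is plot=F. treatment columns in first-appearance order: irrigated, shaded, mulched, control, low_N; column 5 is low_N.
Long rows with plot=F, treatment=low_N: max(99, 432, 234) = 432.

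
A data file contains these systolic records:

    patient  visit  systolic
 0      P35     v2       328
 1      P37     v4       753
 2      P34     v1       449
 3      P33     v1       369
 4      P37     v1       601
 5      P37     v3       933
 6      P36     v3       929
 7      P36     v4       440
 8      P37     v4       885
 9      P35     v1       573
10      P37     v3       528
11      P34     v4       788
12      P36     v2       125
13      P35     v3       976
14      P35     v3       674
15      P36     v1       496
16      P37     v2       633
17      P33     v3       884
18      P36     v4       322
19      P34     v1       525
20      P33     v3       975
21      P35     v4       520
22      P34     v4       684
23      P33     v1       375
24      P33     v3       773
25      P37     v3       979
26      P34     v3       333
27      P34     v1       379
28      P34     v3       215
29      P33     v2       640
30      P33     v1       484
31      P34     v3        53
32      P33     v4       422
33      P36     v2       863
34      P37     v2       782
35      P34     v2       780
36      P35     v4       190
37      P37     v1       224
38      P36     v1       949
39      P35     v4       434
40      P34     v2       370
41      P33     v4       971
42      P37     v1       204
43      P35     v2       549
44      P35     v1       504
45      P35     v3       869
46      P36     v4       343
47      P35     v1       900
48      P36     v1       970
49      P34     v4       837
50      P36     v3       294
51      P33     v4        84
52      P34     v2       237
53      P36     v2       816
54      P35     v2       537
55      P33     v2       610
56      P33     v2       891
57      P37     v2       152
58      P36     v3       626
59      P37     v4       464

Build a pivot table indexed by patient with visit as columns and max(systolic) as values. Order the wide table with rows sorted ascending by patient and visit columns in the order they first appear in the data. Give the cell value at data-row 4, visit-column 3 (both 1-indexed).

970

With rows sorted ascending by patient, row 4 is patient=P36. visit columns in first-appearance order: v2, v4, v1, v3; column 3 is v1.
Long rows with patient=P36, visit=v1: max(496, 949, 970) = 970.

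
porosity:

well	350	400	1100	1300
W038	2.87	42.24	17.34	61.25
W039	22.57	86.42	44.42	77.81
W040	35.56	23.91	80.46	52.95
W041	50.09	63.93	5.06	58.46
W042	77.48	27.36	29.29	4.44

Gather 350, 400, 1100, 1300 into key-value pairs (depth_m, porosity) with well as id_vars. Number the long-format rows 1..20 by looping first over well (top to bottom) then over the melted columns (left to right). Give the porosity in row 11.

20 rows total (5 × 4). Row 11: index ⌊(11-1)/4⌋ = 2 into well → W040; (11-1) mod 4 = 2 into the melted columns → 1100.
So row 11 is (W040, 1100, 80.46); porosity = 80.46.

80.46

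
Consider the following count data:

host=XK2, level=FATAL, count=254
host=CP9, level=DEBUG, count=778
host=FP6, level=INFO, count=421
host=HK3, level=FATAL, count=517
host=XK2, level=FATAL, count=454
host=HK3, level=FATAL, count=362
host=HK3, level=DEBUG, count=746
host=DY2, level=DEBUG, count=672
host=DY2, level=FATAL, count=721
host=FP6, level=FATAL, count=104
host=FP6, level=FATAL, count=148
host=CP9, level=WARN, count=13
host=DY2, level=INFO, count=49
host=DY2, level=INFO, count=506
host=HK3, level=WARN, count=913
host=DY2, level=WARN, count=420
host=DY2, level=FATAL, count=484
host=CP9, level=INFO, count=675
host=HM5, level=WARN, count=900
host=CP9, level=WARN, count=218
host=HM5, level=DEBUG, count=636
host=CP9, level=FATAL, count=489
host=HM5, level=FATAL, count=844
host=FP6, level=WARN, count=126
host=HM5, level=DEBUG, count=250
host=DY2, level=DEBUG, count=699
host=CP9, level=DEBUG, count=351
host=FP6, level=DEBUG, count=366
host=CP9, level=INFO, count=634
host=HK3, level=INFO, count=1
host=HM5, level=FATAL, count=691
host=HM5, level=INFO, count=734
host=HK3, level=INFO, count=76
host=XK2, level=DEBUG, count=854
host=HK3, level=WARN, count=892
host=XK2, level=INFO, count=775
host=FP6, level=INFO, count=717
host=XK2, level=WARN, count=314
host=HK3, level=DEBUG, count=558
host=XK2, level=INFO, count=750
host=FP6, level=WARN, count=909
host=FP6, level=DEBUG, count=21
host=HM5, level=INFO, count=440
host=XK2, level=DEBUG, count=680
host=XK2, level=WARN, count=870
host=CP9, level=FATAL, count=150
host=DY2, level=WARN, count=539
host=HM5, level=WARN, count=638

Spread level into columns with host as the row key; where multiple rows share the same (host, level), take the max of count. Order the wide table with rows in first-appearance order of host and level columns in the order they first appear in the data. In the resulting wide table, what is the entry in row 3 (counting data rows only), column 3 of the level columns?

717

With rows in first-appearance order of host, row 3 is host=FP6. level columns in first-appearance order: FATAL, DEBUG, INFO, WARN; column 3 is INFO.
Long rows with host=FP6, level=INFO: max(421, 717) = 717.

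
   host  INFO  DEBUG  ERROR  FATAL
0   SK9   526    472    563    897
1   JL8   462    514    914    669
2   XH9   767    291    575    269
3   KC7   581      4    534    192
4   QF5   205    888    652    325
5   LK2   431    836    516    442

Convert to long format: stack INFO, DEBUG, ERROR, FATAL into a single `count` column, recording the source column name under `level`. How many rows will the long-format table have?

6 host values × 4 melted columns = 24 rows.

24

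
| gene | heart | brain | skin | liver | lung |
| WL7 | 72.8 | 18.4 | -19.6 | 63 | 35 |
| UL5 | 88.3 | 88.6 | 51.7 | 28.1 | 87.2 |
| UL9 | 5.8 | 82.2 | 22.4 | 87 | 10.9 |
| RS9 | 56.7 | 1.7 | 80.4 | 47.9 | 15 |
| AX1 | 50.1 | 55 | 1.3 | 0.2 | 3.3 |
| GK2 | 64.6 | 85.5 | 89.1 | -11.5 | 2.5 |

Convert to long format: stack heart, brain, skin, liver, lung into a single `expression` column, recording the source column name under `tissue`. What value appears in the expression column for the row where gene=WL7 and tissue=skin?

Unpivoting turns each (gene, wide-column) pair into one long row.
The wide cell at row WL7, column skin holds -19.6, so the long row (WL7, skin) has expression=-19.6.

-19.6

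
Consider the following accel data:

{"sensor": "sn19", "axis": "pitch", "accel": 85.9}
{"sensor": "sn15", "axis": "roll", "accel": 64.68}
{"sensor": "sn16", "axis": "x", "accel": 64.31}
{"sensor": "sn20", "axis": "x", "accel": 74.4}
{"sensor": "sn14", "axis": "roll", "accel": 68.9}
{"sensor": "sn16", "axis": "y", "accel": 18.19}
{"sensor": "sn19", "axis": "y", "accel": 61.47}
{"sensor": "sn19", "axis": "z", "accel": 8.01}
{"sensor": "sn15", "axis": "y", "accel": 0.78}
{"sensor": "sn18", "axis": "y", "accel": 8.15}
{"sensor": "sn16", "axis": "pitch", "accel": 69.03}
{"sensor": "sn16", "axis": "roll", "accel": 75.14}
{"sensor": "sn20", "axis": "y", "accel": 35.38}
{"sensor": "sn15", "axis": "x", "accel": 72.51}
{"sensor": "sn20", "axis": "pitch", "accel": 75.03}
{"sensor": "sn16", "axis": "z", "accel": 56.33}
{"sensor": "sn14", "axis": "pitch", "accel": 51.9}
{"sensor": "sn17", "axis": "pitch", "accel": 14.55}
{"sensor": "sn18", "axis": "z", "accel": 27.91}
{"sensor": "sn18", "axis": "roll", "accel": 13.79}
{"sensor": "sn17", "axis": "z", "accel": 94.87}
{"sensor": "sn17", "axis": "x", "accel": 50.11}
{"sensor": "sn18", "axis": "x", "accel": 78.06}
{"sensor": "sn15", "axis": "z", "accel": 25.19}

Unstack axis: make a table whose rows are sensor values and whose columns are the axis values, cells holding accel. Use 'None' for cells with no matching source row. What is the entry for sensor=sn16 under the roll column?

The long row with sensor=sn16, axis=roll has accel=75.14.

75.14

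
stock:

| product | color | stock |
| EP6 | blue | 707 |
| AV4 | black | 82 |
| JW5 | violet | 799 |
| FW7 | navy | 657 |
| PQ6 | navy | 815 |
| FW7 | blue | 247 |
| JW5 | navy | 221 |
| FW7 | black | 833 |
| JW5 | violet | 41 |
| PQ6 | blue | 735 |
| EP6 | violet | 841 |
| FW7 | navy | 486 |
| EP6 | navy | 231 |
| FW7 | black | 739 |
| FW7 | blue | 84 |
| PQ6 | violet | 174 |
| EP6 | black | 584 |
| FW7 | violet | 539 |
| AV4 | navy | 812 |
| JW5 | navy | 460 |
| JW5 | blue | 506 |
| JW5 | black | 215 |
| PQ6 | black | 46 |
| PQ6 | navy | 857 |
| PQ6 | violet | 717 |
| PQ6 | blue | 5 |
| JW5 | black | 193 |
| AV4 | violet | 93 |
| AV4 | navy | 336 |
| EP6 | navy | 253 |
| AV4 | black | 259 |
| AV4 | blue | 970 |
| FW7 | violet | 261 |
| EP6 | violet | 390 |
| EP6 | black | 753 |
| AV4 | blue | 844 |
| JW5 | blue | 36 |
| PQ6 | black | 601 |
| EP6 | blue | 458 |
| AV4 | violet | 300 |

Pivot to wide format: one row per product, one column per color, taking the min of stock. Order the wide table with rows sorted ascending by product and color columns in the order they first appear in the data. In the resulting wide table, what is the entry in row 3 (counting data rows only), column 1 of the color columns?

84

With rows sorted ascending by product, row 3 is product=FW7. color columns in first-appearance order: blue, black, violet, navy; column 1 is blue.
Long rows with product=FW7, color=blue: min(247, 84) = 84.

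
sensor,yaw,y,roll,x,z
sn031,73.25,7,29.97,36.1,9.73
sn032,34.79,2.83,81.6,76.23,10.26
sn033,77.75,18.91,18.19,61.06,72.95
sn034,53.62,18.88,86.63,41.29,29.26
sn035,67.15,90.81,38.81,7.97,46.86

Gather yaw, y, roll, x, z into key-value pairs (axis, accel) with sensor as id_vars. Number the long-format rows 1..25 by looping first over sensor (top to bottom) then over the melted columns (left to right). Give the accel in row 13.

18.19

25 rows total (5 × 5). Row 13: index ⌊(13-1)/5⌋ = 2 into sensor → sn033; (13-1) mod 5 = 2 into the melted columns → roll.
So row 13 is (sn033, roll, 18.19); accel = 18.19.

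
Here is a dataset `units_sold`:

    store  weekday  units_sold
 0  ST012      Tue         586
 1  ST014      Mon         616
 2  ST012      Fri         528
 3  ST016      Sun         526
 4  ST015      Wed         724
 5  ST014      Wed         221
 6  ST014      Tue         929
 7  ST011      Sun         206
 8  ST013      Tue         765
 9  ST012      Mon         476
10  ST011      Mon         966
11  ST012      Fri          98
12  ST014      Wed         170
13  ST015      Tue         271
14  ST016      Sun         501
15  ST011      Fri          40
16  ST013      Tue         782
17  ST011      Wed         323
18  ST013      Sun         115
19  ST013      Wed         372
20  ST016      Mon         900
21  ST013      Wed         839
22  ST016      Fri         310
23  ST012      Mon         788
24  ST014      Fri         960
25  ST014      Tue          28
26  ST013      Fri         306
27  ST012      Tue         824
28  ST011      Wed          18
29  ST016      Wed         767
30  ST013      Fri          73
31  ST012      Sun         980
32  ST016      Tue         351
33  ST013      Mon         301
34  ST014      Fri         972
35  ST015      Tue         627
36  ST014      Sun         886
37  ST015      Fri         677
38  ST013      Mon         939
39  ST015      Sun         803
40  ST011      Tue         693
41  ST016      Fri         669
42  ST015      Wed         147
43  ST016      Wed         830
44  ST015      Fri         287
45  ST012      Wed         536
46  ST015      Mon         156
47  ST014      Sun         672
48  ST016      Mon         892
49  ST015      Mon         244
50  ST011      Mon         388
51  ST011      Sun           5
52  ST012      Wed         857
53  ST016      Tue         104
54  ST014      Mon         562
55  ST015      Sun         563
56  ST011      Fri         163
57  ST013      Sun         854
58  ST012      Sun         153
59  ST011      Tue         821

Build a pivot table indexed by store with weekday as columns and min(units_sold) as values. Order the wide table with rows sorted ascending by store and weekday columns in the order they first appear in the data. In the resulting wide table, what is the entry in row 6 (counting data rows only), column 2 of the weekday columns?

892

With rows sorted ascending by store, row 6 is store=ST016. weekday columns in first-appearance order: Tue, Mon, Fri, Sun, Wed; column 2 is Mon.
Long rows with store=ST016, weekday=Mon: min(900, 892) = 892.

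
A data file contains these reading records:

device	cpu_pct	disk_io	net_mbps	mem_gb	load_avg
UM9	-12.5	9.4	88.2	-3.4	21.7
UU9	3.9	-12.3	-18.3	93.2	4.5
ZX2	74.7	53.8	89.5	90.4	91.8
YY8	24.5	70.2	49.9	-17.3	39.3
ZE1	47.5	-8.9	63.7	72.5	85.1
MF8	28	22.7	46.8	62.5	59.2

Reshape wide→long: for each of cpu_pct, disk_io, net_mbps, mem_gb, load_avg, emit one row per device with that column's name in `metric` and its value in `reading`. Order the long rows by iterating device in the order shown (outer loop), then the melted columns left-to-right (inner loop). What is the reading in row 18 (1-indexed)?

49.9

30 rows total (6 × 5). Row 18: index ⌊(18-1)/5⌋ = 3 into device → YY8; (18-1) mod 5 = 2 into the melted columns → net_mbps.
So row 18 is (YY8, net_mbps, 49.9); reading = 49.9.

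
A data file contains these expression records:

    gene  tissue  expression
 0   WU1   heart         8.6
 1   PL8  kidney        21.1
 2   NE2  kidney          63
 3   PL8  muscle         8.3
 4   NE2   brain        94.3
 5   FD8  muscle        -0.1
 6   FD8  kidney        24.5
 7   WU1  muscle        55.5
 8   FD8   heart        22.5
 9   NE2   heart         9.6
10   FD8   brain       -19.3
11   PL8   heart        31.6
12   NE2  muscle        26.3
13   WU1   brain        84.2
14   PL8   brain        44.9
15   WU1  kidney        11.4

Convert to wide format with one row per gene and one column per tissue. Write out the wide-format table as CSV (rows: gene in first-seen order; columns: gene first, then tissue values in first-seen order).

gene,heart,kidney,muscle,brain
WU1,8.6,11.4,55.5,84.2
PL8,31.6,21.1,8.3,44.9
NE2,9.6,63,26.3,94.3
FD8,22.5,24.5,-0.1,-19.3

Columns: gene plus the 4 distinct tissue values (heart, kidney, muscle, brain).
For example, row WU1 column heart takes expression=8.6 from the long row (WU1, heart).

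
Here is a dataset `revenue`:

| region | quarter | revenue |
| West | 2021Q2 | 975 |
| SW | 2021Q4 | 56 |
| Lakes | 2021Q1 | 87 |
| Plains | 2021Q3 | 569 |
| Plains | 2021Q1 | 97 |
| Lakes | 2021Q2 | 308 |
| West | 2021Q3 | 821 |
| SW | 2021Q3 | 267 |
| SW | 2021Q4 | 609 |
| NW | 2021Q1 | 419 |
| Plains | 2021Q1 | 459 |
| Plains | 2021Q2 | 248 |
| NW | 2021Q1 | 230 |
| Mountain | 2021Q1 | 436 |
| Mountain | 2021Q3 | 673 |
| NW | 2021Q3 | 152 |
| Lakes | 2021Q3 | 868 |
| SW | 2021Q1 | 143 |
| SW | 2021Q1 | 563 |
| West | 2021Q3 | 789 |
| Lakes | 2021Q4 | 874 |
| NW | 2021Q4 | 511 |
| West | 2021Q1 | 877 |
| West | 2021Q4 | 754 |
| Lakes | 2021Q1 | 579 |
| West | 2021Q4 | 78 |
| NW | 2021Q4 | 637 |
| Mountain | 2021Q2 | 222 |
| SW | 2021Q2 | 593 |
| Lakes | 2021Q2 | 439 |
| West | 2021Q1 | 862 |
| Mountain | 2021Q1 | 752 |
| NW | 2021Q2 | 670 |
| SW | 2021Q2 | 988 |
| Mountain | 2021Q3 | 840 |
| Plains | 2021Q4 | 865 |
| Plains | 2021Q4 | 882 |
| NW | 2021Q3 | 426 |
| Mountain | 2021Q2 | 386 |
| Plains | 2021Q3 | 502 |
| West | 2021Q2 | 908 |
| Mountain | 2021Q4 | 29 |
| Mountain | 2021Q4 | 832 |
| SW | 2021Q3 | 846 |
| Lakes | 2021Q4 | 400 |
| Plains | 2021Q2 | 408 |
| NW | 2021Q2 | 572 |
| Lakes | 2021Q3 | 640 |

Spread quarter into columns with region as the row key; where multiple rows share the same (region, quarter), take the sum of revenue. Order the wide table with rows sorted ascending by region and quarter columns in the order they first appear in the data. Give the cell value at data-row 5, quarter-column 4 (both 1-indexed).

With rows sorted ascending by region, row 5 is region=SW. quarter columns in first-appearance order: 2021Q2, 2021Q4, 2021Q1, 2021Q3; column 4 is 2021Q3.
Long rows with region=SW, quarter=2021Q3: 267 + 846 = 1113.

1113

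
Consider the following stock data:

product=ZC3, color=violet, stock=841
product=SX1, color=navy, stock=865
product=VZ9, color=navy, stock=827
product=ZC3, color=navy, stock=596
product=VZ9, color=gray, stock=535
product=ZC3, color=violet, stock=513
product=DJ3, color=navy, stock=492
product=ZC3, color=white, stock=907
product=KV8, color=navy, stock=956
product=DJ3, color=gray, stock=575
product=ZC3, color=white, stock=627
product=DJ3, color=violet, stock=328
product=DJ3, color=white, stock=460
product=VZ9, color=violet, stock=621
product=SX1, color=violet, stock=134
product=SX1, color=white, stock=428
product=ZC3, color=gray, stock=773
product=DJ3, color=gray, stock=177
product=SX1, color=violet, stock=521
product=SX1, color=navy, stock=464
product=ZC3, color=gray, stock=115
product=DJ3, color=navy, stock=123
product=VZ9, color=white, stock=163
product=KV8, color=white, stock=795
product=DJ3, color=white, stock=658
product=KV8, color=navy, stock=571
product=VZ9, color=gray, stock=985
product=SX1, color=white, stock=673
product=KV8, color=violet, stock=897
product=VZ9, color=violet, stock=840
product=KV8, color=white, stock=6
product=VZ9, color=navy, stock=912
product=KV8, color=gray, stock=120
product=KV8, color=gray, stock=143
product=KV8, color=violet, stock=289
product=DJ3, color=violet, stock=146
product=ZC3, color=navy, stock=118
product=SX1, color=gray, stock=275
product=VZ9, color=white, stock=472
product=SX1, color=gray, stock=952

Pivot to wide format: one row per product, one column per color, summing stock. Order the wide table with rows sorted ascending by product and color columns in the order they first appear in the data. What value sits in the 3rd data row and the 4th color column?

1101

With rows sorted ascending by product, row 3 is product=SX1. color columns in first-appearance order: violet, navy, gray, white; column 4 is white.
Long rows with product=SX1, color=white: 428 + 673 = 1101.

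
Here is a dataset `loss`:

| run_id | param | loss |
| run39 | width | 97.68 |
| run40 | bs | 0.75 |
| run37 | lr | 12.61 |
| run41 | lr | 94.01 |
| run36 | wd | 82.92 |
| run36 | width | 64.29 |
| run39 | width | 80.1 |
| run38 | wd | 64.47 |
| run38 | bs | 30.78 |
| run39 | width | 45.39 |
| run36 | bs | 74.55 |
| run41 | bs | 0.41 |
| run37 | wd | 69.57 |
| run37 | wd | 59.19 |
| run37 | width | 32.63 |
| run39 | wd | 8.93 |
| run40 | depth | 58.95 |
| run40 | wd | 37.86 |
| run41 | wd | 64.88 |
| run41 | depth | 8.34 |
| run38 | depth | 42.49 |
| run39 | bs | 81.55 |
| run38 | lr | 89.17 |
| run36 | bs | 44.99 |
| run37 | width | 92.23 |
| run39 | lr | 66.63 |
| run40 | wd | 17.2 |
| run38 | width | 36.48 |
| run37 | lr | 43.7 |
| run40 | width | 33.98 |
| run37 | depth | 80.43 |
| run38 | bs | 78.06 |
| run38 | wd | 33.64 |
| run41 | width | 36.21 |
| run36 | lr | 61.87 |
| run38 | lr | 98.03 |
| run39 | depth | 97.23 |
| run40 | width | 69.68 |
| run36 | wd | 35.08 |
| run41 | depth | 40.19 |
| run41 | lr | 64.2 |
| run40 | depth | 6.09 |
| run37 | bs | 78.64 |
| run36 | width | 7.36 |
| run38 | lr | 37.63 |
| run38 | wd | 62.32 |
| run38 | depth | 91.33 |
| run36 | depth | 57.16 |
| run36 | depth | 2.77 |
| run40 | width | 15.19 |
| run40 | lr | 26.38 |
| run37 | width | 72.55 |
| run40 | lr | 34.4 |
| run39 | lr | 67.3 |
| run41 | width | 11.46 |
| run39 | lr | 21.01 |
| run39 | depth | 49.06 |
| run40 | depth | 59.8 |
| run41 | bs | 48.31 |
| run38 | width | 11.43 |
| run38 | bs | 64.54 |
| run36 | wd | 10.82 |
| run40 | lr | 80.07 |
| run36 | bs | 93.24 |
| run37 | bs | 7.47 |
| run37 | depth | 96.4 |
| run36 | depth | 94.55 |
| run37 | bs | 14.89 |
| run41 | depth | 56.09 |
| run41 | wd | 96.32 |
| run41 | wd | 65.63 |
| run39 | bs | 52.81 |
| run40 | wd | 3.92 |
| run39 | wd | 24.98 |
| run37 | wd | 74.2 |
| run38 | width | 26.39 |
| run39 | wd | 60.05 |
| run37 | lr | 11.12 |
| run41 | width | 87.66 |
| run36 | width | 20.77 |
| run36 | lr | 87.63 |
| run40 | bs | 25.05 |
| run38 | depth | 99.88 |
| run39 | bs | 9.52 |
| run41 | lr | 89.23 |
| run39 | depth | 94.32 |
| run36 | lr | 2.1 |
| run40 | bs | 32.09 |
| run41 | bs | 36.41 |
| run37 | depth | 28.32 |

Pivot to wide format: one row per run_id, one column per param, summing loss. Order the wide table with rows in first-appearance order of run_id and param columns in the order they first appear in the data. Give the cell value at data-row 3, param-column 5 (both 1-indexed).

With rows in first-appearance order of run_id, row 3 is run_id=run37. param columns in first-appearance order: width, bs, lr, wd, depth; column 5 is depth.
Long rows with run_id=run37, param=depth: 80.43 + 96.4 + 28.32 = 205.15.

205.15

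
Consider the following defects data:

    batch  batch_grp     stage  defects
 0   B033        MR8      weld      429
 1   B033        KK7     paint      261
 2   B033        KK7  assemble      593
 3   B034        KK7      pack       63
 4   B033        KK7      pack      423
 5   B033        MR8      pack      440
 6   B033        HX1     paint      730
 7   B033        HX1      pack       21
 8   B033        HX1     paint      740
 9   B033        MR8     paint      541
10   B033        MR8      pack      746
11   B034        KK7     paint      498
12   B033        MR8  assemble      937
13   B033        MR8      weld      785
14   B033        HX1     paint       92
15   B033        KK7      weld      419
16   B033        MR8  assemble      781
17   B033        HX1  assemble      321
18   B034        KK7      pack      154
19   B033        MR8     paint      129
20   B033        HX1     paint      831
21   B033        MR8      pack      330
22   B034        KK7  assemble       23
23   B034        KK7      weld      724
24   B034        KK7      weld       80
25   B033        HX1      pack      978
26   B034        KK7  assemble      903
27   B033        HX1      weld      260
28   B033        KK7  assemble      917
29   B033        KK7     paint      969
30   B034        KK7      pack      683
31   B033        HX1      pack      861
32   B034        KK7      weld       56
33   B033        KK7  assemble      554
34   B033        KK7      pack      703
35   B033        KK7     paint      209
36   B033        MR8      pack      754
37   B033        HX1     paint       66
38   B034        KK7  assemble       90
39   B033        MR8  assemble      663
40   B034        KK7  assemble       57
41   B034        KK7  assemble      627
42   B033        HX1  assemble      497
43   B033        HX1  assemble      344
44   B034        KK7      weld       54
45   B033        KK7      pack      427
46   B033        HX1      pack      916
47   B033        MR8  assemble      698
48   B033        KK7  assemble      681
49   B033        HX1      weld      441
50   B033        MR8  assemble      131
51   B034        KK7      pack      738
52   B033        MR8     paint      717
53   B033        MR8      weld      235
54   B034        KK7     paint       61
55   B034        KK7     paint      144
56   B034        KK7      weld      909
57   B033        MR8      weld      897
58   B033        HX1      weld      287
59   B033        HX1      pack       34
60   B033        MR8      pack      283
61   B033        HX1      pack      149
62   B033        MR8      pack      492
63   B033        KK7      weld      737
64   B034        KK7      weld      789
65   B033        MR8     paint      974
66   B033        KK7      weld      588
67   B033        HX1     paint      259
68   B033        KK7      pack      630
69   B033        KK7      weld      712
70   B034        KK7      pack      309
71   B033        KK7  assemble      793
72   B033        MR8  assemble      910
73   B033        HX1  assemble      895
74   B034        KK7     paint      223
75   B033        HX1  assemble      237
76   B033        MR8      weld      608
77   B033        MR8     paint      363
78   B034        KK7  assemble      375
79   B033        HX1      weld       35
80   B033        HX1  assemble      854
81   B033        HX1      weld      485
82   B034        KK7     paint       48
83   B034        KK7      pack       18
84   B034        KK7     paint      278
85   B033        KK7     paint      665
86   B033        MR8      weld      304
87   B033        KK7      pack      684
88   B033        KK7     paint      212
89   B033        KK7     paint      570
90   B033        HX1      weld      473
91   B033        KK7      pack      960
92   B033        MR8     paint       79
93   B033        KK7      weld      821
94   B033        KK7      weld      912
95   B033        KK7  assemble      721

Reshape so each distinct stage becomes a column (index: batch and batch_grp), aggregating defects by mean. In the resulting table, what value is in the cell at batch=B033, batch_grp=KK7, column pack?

Rows with batch=B033, batch_grp=KK7 and stage=pack: defects values are 423, 703, 427, 630, 684, 960.
(423 + 703 + 427 + 630 + 684 + 960) / 6 = 637.83.

637.83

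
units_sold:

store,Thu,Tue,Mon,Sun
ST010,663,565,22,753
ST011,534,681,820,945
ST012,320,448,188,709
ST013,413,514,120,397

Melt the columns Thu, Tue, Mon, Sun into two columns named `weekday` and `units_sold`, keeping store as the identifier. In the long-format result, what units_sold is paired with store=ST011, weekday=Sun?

945

Unpivoting turns each (store, wide-column) pair into one long row.
The wide cell at row ST011, column Sun holds 945, so the long row (ST011, Sun) has units_sold=945.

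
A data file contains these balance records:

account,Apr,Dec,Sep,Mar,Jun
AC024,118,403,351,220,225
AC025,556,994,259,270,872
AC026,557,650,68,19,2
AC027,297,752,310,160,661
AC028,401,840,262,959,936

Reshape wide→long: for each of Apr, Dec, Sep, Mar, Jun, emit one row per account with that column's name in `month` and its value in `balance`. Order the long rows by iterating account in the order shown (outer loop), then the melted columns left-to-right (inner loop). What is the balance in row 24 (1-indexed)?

959

25 rows total (5 × 5). Row 24: index ⌊(24-1)/5⌋ = 4 into account → AC028; (24-1) mod 5 = 3 into the melted columns → Mar.
So row 24 is (AC028, Mar, 959); balance = 959.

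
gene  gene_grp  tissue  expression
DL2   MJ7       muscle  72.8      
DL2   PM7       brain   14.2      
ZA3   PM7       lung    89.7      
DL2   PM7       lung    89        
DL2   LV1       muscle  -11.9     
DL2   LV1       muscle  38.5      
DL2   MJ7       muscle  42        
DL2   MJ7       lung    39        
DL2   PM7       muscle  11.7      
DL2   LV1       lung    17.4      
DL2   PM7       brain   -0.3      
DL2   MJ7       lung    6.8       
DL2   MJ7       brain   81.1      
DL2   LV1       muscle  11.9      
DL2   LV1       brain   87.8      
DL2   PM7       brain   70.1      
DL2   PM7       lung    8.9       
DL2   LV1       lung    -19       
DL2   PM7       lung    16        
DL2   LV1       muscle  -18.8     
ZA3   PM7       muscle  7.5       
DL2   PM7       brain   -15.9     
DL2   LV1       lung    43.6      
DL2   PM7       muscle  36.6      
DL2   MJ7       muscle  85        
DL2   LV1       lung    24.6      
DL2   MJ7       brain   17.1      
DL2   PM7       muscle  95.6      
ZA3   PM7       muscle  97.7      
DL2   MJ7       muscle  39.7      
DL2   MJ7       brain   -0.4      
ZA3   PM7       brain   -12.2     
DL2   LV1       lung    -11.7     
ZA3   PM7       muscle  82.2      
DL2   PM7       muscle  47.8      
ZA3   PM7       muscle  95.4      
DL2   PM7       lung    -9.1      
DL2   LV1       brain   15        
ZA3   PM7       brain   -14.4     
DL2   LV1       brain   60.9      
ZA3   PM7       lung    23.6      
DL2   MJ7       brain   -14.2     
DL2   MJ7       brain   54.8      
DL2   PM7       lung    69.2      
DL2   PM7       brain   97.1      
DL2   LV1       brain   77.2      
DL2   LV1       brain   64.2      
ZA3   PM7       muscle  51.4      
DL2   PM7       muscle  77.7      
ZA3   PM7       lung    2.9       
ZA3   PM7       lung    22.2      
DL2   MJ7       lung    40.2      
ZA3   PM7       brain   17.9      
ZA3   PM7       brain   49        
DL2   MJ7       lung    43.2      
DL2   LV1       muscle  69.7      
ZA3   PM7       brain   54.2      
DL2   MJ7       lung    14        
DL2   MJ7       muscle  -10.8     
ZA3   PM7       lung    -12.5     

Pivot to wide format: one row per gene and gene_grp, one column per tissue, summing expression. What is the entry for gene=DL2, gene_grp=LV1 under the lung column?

Rows with gene=DL2, gene_grp=LV1 and tissue=lung: expression values are 17.4, -19, 43.6, 24.6, -11.7.
17.4 + -19 + 43.6 + 24.6 + -11.7 = 54.9.

54.9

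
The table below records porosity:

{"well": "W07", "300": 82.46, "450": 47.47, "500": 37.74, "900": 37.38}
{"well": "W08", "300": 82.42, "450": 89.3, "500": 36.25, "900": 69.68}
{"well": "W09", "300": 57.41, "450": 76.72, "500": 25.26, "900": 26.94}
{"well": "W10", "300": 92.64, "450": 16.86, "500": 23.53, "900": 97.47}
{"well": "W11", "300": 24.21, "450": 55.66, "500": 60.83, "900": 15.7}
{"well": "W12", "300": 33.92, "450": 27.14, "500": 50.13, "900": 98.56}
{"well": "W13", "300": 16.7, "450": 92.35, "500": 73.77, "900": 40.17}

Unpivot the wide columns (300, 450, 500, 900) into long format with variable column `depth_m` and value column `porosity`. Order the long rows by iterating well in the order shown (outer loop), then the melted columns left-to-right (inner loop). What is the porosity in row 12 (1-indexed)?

28 rows total (7 × 4). Row 12: index ⌊(12-1)/4⌋ = 2 into well → W09; (12-1) mod 4 = 3 into the melted columns → 900.
So row 12 is (W09, 900, 26.94); porosity = 26.94.

26.94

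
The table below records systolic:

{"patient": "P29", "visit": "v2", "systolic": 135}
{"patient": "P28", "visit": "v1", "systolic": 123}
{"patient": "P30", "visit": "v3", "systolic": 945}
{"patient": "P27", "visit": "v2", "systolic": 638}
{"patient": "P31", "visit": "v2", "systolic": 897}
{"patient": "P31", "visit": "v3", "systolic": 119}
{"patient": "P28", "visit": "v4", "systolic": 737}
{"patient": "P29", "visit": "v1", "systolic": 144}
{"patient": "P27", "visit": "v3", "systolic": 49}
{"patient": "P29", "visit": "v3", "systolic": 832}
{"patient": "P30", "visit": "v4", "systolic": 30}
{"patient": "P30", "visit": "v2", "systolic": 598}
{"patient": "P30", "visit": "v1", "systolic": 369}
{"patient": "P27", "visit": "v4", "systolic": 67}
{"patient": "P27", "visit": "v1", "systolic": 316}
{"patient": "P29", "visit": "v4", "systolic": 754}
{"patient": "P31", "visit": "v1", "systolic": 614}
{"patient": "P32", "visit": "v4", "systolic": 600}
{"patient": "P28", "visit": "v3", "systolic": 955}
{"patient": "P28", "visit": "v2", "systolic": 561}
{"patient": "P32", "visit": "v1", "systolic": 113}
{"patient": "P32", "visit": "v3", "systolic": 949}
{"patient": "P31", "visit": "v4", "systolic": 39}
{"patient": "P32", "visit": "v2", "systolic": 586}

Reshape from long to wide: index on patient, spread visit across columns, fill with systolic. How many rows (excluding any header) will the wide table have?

6

6 distinct patient values → 6 rows.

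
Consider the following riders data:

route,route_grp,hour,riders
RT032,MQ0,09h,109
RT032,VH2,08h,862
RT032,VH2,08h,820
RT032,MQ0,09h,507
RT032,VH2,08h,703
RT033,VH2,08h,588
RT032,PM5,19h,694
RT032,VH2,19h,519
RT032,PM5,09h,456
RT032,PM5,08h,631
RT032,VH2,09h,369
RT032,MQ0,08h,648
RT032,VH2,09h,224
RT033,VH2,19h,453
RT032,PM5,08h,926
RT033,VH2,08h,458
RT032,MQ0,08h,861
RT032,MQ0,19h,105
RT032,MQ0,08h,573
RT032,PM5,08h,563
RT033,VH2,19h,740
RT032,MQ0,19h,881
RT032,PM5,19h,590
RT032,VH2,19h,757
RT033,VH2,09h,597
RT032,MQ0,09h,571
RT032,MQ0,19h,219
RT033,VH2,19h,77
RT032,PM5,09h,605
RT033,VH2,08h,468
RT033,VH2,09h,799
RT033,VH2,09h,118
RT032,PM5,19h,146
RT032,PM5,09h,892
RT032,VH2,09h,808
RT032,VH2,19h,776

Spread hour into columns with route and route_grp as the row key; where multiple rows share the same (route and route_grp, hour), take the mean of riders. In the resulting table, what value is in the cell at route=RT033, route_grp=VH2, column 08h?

Rows with route=RT033, route_grp=VH2 and hour=08h: riders values are 588, 458, 468.
(588 + 458 + 468) / 3 = 504.67.

504.67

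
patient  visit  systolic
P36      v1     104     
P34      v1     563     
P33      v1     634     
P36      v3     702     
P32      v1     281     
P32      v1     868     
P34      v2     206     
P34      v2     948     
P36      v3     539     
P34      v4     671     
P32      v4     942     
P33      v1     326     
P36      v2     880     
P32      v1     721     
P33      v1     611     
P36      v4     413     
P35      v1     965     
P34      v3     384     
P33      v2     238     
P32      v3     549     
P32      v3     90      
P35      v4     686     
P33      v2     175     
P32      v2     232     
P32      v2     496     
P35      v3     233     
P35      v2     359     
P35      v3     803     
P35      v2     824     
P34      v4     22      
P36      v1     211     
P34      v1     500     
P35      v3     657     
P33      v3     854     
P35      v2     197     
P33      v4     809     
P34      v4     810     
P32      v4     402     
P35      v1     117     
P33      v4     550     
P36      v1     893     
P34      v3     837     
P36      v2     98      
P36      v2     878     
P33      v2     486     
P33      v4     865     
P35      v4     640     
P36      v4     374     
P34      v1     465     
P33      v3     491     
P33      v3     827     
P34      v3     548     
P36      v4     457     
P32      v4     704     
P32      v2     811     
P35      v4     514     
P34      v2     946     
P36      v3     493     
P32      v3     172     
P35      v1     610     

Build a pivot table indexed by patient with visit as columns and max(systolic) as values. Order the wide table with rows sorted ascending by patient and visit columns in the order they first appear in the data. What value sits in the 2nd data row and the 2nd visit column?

With rows sorted ascending by patient, row 2 is patient=P33. visit columns in first-appearance order: v1, v3, v2, v4; column 2 is v3.
Long rows with patient=P33, visit=v3: max(854, 491, 827) = 854.

854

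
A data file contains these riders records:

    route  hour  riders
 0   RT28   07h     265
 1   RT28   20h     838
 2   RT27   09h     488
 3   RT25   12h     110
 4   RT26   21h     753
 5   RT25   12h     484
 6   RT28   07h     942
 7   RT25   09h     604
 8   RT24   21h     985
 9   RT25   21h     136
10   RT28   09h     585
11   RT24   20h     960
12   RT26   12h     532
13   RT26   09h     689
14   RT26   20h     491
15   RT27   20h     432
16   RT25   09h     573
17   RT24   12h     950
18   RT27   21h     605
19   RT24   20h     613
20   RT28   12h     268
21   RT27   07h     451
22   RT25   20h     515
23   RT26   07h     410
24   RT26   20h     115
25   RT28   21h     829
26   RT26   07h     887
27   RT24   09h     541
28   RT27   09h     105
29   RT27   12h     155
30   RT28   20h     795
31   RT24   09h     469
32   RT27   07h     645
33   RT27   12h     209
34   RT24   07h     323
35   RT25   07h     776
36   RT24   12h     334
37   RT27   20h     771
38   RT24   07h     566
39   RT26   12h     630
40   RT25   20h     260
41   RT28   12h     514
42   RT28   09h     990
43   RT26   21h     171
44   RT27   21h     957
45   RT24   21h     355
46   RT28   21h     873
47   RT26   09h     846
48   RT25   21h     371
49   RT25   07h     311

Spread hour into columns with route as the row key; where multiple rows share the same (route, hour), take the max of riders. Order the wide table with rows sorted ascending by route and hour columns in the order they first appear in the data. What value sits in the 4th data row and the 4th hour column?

209

With rows sorted ascending by route, row 4 is route=RT27. hour columns in first-appearance order: 07h, 20h, 09h, 12h, 21h; column 4 is 12h.
Long rows with route=RT27, hour=12h: max(155, 209) = 209.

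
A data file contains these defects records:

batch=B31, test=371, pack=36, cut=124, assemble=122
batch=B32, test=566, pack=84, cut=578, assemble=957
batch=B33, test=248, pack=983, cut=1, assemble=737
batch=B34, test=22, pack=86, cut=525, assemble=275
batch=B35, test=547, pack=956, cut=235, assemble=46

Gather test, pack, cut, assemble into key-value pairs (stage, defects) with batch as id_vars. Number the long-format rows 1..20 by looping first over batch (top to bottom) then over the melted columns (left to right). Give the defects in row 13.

22

20 rows total (5 × 4). Row 13: index ⌊(13-1)/4⌋ = 3 into batch → B34; (13-1) mod 4 = 0 into the melted columns → test.
So row 13 is (B34, test, 22); defects = 22.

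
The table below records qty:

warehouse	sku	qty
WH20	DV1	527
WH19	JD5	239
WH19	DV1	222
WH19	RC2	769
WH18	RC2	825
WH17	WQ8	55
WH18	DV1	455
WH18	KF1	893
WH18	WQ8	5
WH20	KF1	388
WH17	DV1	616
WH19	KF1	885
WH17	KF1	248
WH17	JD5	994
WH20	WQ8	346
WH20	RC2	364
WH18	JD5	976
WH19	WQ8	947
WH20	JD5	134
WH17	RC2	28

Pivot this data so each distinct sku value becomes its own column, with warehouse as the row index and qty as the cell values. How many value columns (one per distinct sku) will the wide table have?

5

5 distinct sku values: WQ8, JD5, KF1, RC2, DV1.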